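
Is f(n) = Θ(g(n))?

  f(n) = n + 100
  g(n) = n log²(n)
False

f(n) = n + 100 is O(n), and g(n) = n log²(n) is O(n log² n).
Since they have different growth rates, f(n) = Θ(g(n)) is false.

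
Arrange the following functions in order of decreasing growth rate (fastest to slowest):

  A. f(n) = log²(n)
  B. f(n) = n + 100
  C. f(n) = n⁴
C > B > A

Comparing growth rates:
C = n⁴ is O(n⁴)
B = n + 100 is O(n)
A = log²(n) is O(log² n)

Therefore, the order from fastest to slowest is: C > B > A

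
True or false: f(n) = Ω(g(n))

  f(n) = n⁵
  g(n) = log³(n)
True

f(n) = n⁵ is O(n⁵), and g(n) = log³(n) is O(log³ n).
Since O(n⁵) grows at least as fast as O(log³ n), f(n) = Ω(g(n)) is true.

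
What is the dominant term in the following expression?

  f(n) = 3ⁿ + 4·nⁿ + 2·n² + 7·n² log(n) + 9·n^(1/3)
4·nⁿ

Looking at each term:
  - 3ⁿ is O(3ⁿ)
  - 4·nⁿ is O(nⁿ)
  - 2·n² is O(n²)
  - 7·n² log(n) is O(n² log n)
  - 9·n^(1/3) is O(n^(1/3))

The term 4·nⁿ (O(nⁿ)) grows fastest and dominates all others.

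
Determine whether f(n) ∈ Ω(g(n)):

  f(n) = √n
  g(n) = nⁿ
False

f(n) = √n is O(√n), and g(n) = nⁿ is O(nⁿ).
Since O(√n) grows slower than O(nⁿ), f(n) = Ω(g(n)) is false.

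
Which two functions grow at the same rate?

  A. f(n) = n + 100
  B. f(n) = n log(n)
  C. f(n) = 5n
A and C

Examining each function:
  A. n + 100 is O(n)
  B. n log(n) is O(n log n)
  C. 5n is O(n)

Functions A and C both have the same complexity class.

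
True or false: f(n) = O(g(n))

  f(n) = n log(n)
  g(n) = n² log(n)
True

f(n) = n log(n) is O(n log n), and g(n) = n² log(n) is O(n² log n).
Since O(n log n) ⊆ O(n² log n) (f grows no faster than g), f(n) = O(g(n)) is true.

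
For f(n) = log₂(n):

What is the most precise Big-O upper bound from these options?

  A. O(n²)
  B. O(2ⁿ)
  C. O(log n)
C

f(n) = log₂(n) is O(log n).
All listed options are valid Big-O bounds (upper bounds),
but O(log n) is the tightest (smallest valid bound).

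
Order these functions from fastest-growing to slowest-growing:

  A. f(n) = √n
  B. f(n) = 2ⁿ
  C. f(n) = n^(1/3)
B > A > C

Comparing growth rates:
B = 2ⁿ is O(2ⁿ)
A = √n is O(√n)
C = n^(1/3) is O(n^(1/3))

Therefore, the order from fastest to slowest is: B > A > C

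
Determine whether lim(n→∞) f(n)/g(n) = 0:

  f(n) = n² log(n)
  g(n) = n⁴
True

f(n) = n² log(n) is O(n² log n), and g(n) = n⁴ is O(n⁴).
Since O(n² log n) grows strictly slower than O(n⁴), f(n) = o(g(n)) is true.
This means lim(n→∞) f(n)/g(n) = 0.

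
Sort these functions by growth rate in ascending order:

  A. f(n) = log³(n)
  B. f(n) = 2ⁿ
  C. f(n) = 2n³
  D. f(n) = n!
A < C < B < D

Comparing growth rates:
A = log³(n) is O(log³ n)
C = 2n³ is O(n³)
B = 2ⁿ is O(2ⁿ)
D = n! is O(n!)

Therefore, the order from slowest to fastest is: A < C < B < D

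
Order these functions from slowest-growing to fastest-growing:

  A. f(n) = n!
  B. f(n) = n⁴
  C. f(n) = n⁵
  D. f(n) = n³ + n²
D < B < C < A

Comparing growth rates:
D = n³ + n² is O(n³)
B = n⁴ is O(n⁴)
C = n⁵ is O(n⁵)
A = n! is O(n!)

Therefore, the order from slowest to fastest is: D < B < C < A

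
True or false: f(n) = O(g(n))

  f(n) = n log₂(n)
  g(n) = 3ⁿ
True

f(n) = n log₂(n) is O(n log n), and g(n) = 3ⁿ is O(3ⁿ).
Since O(n log n) ⊆ O(3ⁿ) (f grows no faster than g), f(n) = O(g(n)) is true.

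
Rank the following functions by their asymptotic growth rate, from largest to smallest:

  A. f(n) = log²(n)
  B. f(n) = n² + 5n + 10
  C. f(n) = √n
B > C > A

Comparing growth rates:
B = n² + 5n + 10 is O(n²)
C = √n is O(√n)
A = log²(n) is O(log² n)

Therefore, the order from fastest to slowest is: B > C > A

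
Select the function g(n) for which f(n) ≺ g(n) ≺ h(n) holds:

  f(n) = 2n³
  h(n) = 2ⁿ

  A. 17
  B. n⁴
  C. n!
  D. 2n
B

We need g(n) with 2n³ = o(g(n)) and g(n) = o(2ⁿ), i.e. O(n³) ≺ g ≺ O(2ⁿ).
Check each option:
  A. 17 — O(1) does not grow strictly faster than f(n)
  B. n⁴ — O(n⁴) is strictly between O(n³) and O(2ⁿ) ✓
  C. n! — O(n!) does not grow strictly slower than h(n)
  D. 2n — O(n) does not grow strictly faster than f(n)

Only option B (n⁴) lies strictly between.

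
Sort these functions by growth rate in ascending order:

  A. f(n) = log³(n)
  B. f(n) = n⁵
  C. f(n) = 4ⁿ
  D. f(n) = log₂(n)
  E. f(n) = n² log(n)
D < A < E < B < C

Comparing growth rates:
D = log₂(n) is O(log n)
A = log³(n) is O(log³ n)
E = n² log(n) is O(n² log n)
B = n⁵ is O(n⁵)
C = 4ⁿ is O(4ⁿ)

Therefore, the order from slowest to fastest is: D < A < E < B < C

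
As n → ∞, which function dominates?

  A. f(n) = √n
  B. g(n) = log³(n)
A

f(n) = √n is O(√n), while g(n) = log³(n) is O(log³ n).
Since O(√n) grows faster than O(log³ n), f(n) dominates.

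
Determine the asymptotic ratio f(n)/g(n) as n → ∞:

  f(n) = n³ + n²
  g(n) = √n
∞

Since n³ + n² (O(n³)) grows faster than √n (O(√n)),
the ratio f(n)/g(n) → ∞ as n → ∞.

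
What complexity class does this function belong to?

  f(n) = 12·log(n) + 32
O(log n)

The dominant term in 12·log(n) + 32 is 12·log(n), which is Θ(log n).
Lower-order terms (32) are asymptotically negligible.
Constants are absorbed, so the tightest bound is O(log n).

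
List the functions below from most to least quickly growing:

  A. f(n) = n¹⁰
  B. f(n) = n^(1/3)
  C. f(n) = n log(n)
A > C > B

Comparing growth rates:
A = n¹⁰ is O(n¹⁰)
C = n log(n) is O(n log n)
B = n^(1/3) is O(n^(1/3))

Therefore, the order from fastest to slowest is: A > C > B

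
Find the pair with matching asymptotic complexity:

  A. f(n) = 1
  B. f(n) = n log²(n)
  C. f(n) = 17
A and C

Examining each function:
  A. 1 is O(1)
  B. n log²(n) is O(n log² n)
  C. 17 is O(1)

Functions A and C both have the same complexity class.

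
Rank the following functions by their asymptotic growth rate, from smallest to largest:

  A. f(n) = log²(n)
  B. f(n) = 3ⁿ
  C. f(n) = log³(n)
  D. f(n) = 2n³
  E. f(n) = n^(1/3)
A < C < E < D < B

Comparing growth rates:
A = log²(n) is O(log² n)
C = log³(n) is O(log³ n)
E = n^(1/3) is O(n^(1/3))
D = 2n³ is O(n³)
B = 3ⁿ is O(3ⁿ)

Therefore, the order from slowest to fastest is: A < C < E < D < B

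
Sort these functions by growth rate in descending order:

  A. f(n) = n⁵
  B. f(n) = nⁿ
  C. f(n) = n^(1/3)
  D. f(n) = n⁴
B > A > D > C

Comparing growth rates:
B = nⁿ is O(nⁿ)
A = n⁵ is O(n⁵)
D = n⁴ is O(n⁴)
C = n^(1/3) is O(n^(1/3))

Therefore, the order from fastest to slowest is: B > A > D > C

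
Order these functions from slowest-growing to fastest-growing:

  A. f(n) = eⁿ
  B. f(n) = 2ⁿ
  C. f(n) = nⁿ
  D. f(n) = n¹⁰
D < B < A < C

Comparing growth rates:
D = n¹⁰ is O(n¹⁰)
B = 2ⁿ is O(2ⁿ)
A = eⁿ is O(eⁿ)
C = nⁿ is O(nⁿ)

Therefore, the order from slowest to fastest is: D < B < A < C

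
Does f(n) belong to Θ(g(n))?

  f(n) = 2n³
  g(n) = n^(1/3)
False

f(n) = 2n³ is O(n³), and g(n) = n^(1/3) is O(n^(1/3)).
Since they have different growth rates, f(n) = Θ(g(n)) is false.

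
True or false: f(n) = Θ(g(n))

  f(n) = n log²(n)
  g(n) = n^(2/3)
False

f(n) = n log²(n) is O(n log² n), and g(n) = n^(2/3) is O(n^(2/3)).
Since they have different growth rates, f(n) = Θ(g(n)) is false.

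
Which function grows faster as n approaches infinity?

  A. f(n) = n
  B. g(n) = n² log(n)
B

f(n) = n is O(n), while g(n) = n² log(n) is O(n² log n).
Since O(n² log n) grows faster than O(n), g(n) dominates.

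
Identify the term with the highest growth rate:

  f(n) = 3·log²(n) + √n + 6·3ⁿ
6·3ⁿ

Looking at each term:
  - 3·log²(n) is O(log² n)
  - √n is O(√n)
  - 6·3ⁿ is O(3ⁿ)

The term 6·3ⁿ (O(3ⁿ)) grows fastest and dominates all others.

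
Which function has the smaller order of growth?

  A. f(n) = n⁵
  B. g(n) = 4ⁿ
A

f(n) = n⁵ is O(n⁵), while g(n) = 4ⁿ is O(4ⁿ).
Since O(n⁵) grows slower than O(4ⁿ), f(n) is dominated.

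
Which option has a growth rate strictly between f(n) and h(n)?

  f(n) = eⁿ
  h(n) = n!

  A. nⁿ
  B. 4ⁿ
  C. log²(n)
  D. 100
B

We need g(n) with eⁿ = o(g(n)) and g(n) = o(n!), i.e. O(eⁿ) ≺ g ≺ O(n!).
Check each option:
  A. nⁿ — O(nⁿ) does not grow strictly slower than h(n)
  B. 4ⁿ — O(4ⁿ) is strictly between O(eⁿ) and O(n!) ✓
  C. log²(n) — O(log² n) does not grow strictly faster than f(n)
  D. 100 — O(1) does not grow strictly faster than f(n)

Only option B (4ⁿ) lies strictly between.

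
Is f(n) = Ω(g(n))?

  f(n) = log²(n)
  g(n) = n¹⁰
False

f(n) = log²(n) is O(log² n), and g(n) = n¹⁰ is O(n¹⁰).
Since O(log² n) grows slower than O(n¹⁰), f(n) = Ω(g(n)) is false.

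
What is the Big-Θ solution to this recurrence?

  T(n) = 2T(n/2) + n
Θ(n log n)

Master Theorem: a = 2, b = 2, f(n) = n.
Compute the critical exponent d = log₂(2) = 1.
Compare f(n) = Θ(n) against n^d:
  k = 1 = d, so f(n) = Θ(n^d) — Case 2.
  Work is balanced across levels: T(n) = Θ(n^d log n) = Θ(n log n).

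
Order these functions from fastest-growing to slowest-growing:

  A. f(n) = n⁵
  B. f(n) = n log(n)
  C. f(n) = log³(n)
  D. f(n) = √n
A > B > D > C

Comparing growth rates:
A = n⁵ is O(n⁵)
B = n log(n) is O(n log n)
D = √n is O(√n)
C = log³(n) is O(log³ n)

Therefore, the order from fastest to slowest is: A > B > D > C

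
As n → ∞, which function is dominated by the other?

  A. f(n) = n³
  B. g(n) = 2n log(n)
B

f(n) = n³ is O(n³), while g(n) = 2n log(n) is O(n log n).
Since O(n log n) grows slower than O(n³), g(n) is dominated.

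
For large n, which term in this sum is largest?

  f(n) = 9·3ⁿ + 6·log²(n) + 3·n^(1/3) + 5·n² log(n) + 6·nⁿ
6·nⁿ

Looking at each term:
  - 9·3ⁿ is O(3ⁿ)
  - 6·log²(n) is O(log² n)
  - 3·n^(1/3) is O(n^(1/3))
  - 5·n² log(n) is O(n² log n)
  - 6·nⁿ is O(nⁿ)

The term 6·nⁿ (O(nⁿ)) grows fastest and dominates all others.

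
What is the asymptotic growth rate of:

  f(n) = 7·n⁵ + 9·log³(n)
Θ(n⁵)

Order the terms by growth rate: 9·log³(n) ≺ 7·n⁵.
The fastest-growing term 7·n⁵ dominates as n → ∞; dropping its constant factor gives Θ(n⁵).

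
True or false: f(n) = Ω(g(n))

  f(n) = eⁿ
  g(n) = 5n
True

f(n) = eⁿ is O(eⁿ), and g(n) = 5n is O(n).
Since O(eⁿ) grows at least as fast as O(n), f(n) = Ω(g(n)) is true.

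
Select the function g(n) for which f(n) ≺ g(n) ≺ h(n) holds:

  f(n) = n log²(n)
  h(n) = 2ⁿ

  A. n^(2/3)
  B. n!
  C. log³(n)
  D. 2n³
D

We need g(n) with n log²(n) = o(g(n)) and g(n) = o(2ⁿ), i.e. O(n log² n) ≺ g ≺ O(2ⁿ).
Check each option:
  A. n^(2/3) — O(n^(2/3)) does not grow strictly faster than f(n)
  B. n! — O(n!) does not grow strictly slower than h(n)
  C. log³(n) — O(log³ n) does not grow strictly faster than f(n)
  D. 2n³ — O(n³) is strictly between O(n log² n) and O(2ⁿ) ✓

Only option D (2n³) lies strictly between.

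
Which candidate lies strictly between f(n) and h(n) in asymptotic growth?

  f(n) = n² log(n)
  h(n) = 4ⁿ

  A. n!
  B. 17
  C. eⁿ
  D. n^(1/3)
C

We need g(n) with n² log(n) = o(g(n)) and g(n) = o(4ⁿ), i.e. O(n² log n) ≺ g ≺ O(4ⁿ).
Check each option:
  A. n! — O(n!) does not grow strictly slower than h(n)
  B. 17 — O(1) does not grow strictly faster than f(n)
  C. eⁿ — O(eⁿ) is strictly between O(n² log n) and O(4ⁿ) ✓
  D. n^(1/3) — O(n^(1/3)) does not grow strictly faster than f(n)

Only option C (eⁿ) lies strictly between.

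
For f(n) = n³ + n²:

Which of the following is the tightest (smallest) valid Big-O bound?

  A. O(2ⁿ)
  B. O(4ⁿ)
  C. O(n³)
C

f(n) = n³ + n² is O(n³).
All listed options are valid Big-O bounds (upper bounds),
but O(n³) is the tightest (smallest valid bound).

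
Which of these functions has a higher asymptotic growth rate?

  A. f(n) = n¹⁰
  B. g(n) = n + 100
A

f(n) = n¹⁰ is O(n¹⁰), while g(n) = n + 100 is O(n).
Since O(n¹⁰) grows faster than O(n), f(n) dominates.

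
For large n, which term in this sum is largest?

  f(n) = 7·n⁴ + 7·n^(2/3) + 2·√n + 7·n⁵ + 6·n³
7·n⁵

Looking at each term:
  - 7·n⁴ is O(n⁴)
  - 7·n^(2/3) is O(n^(2/3))
  - 2·√n is O(√n)
  - 7·n⁵ is O(n⁵)
  - 6·n³ is O(n³)

The term 7·n⁵ (O(n⁵)) grows fastest and dominates all others.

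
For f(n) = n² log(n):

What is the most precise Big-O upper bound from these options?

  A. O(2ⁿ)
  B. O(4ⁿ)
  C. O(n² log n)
C

f(n) = n² log(n) is O(n² log n).
All listed options are valid Big-O bounds (upper bounds),
but O(n² log n) is the tightest (smallest valid bound).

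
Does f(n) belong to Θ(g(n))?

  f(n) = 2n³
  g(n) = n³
True

f(n) = 2n³ and g(n) = n³ are both O(n³).
Since they have the same asymptotic growth rate, f(n) = Θ(g(n)) is true.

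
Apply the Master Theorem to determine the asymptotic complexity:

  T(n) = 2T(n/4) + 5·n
Θ(n)

Master Theorem: a = 2, b = 4, f(n) = 5·n.
Compute the critical exponent d = log₄(2) = 0.500.
Compare f(n) = Θ(n) against n^d:
  k = 1 > d = 0.500, so f(n) = Ω(n^(d+ε)) — Case 3.
  Regularity: a·(n/b)^1/n^1 = a/b^1 = 2/4 < 1 ✓.
  The top-level work dominates: T(n) = Θ(f(n)) = Θ(n).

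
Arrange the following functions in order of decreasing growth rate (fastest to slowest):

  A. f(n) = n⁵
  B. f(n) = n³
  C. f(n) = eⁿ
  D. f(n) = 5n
C > A > B > D

Comparing growth rates:
C = eⁿ is O(eⁿ)
A = n⁵ is O(n⁵)
B = n³ is O(n³)
D = 5n is O(n)

Therefore, the order from fastest to slowest is: C > A > B > D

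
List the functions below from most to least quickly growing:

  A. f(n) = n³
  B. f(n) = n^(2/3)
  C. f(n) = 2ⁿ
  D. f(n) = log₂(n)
C > A > B > D

Comparing growth rates:
C = 2ⁿ is O(2ⁿ)
A = n³ is O(n³)
B = n^(2/3) is O(n^(2/3))
D = log₂(n) is O(log n)

Therefore, the order from fastest to slowest is: C > A > B > D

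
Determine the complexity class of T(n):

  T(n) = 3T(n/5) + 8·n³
Θ(n³)

Master Theorem: a = 3, b = 5, f(n) = 8·n³.
Compute the critical exponent d = log₅(3) = 0.683.
Compare f(n) = Θ(n³) against n^d:
  k = 3 > d = 0.683, so f(n) = Ω(n^(d+ε)) — Case 3.
  Regularity: a·(n/b)^3/n^3 = a/b^3 = 3/125 < 1 ✓.
  The top-level work dominates: T(n) = Θ(f(n)) = Θ(n³).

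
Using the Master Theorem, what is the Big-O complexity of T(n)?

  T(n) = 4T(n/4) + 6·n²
Θ(n²)

Master Theorem: a = 4, b = 4, f(n) = 6·n².
Compute the critical exponent d = log₄(4) = 1.
Compare f(n) = Θ(n²) against n^d:
  k = 2 > d = 1, so f(n) = Ω(n^(d+ε)) — Case 3.
  Regularity: a·(n/b)^2/n^2 = a/b^2 = 4/16 < 1 ✓.
  The top-level work dominates: T(n) = Θ(f(n)) = Θ(n²).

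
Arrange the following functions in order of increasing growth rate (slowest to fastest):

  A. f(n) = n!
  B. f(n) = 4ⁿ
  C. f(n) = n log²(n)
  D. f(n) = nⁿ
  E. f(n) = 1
E < C < B < A < D

Comparing growth rates:
E = 1 is O(1)
C = n log²(n) is O(n log² n)
B = 4ⁿ is O(4ⁿ)
A = n! is O(n!)
D = nⁿ is O(nⁿ)

Therefore, the order from slowest to fastest is: E < C < B < A < D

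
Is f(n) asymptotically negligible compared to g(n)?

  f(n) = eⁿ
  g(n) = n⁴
False

f(n) = eⁿ is O(eⁿ), and g(n) = n⁴ is O(n⁴).
Since O(eⁿ) grows faster than or equal to O(n⁴), f(n) = o(g(n)) is false.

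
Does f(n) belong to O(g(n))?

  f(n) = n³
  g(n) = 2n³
True

f(n) = n³ and g(n) = 2n³ are both O(n³).
Big-O permits equal growth rates (f ≤ c·g for some c), so f(n) = O(g(n)) is true.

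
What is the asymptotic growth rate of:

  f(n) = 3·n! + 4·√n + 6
Θ(n!)

Order the terms by growth rate: 6 ≺ 4·√n ≺ 3·n!.
The fastest-growing term 3·n! dominates as n → ∞; dropping its constant factor gives Θ(n!).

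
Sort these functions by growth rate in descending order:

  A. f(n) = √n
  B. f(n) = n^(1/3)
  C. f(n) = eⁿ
C > A > B

Comparing growth rates:
C = eⁿ is O(eⁿ)
A = √n is O(√n)
B = n^(1/3) is O(n^(1/3))

Therefore, the order from fastest to slowest is: C > A > B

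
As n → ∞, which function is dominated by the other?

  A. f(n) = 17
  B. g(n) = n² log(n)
A

f(n) = 17 is O(1), while g(n) = n² log(n) is O(n² log n).
Since O(1) grows slower than O(n² log n), f(n) is dominated.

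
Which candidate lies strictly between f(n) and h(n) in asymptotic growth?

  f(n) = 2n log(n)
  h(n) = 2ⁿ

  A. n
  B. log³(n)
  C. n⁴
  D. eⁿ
C

We need g(n) with 2n log(n) = o(g(n)) and g(n) = o(2ⁿ), i.e. O(n log n) ≺ g ≺ O(2ⁿ).
Check each option:
  A. n — O(n) does not grow strictly faster than f(n)
  B. log³(n) — O(log³ n) does not grow strictly faster than f(n)
  C. n⁴ — O(n⁴) is strictly between O(n log n) and O(2ⁿ) ✓
  D. eⁿ — O(eⁿ) does not grow strictly slower than h(n)

Only option C (n⁴) lies strictly between.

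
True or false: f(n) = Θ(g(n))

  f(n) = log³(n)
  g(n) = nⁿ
False

f(n) = log³(n) is O(log³ n), and g(n) = nⁿ is O(nⁿ).
Since they have different growth rates, f(n) = Θ(g(n)) is false.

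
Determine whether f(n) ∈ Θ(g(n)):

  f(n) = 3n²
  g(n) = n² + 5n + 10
True

f(n) = 3n² and g(n) = n² + 5n + 10 are both O(n²).
Since they have the same asymptotic growth rate, f(n) = Θ(g(n)) is true.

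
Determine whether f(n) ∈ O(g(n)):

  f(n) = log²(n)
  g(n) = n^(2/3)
True

f(n) = log²(n) is O(log² n), and g(n) = n^(2/3) is O(n^(2/3)).
Since O(log² n) ⊆ O(n^(2/3)) (f grows no faster than g), f(n) = O(g(n)) is true.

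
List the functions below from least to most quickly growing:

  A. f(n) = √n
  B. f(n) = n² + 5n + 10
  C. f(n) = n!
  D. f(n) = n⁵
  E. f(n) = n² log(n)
A < B < E < D < C

Comparing growth rates:
A = √n is O(√n)
B = n² + 5n + 10 is O(n²)
E = n² log(n) is O(n² log n)
D = n⁵ is O(n⁵)
C = n! is O(n!)

Therefore, the order from slowest to fastest is: A < B < E < D < C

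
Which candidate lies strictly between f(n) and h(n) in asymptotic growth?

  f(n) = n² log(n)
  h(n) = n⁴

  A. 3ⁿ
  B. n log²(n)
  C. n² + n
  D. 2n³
D

We need g(n) with n² log(n) = o(g(n)) and g(n) = o(n⁴), i.e. O(n² log n) ≺ g ≺ O(n⁴).
Check each option:
  A. 3ⁿ — O(3ⁿ) does not grow strictly slower than h(n)
  B. n log²(n) — O(n log² n) does not grow strictly faster than f(n)
  C. n² + n — O(n²) does not grow strictly faster than f(n)
  D. 2n³ — O(n³) is strictly between O(n² log n) and O(n⁴) ✓

Only option D (2n³) lies strictly between.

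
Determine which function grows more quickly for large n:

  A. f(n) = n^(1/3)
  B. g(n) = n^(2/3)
B

f(n) = n^(1/3) is O(n^(1/3)), while g(n) = n^(2/3) is O(n^(2/3)).
Since O(n^(2/3)) grows faster than O(n^(1/3)), g(n) dominates.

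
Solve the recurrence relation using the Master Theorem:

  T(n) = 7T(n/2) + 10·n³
Θ(n³)

Master Theorem: a = 7, b = 2, f(n) = 10·n³.
Compute the critical exponent d = log₂(7) = 2.807.
Compare f(n) = Θ(n³) against n^d:
  k = 3 > d = 2.807, so f(n) = Ω(n^(d+ε)) — Case 3.
  Regularity: a·(n/b)^3/n^3 = a/b^3 = 7/8 < 1 ✓.
  The top-level work dominates: T(n) = Θ(f(n)) = Θ(n³).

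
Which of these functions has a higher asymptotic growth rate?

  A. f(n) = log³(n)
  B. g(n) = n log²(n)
B

f(n) = log³(n) is O(log³ n), while g(n) = n log²(n) is O(n log² n).
Since O(n log² n) grows faster than O(log³ n), g(n) dominates.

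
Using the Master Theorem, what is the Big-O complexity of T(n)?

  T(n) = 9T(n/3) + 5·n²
Θ(n² log n)

Master Theorem: a = 9, b = 3, f(n) = 5·n².
Compute the critical exponent d = log₃(9) = 2.
Compare f(n) = Θ(n²) against n^d:
  k = 2 = d, so f(n) = Θ(n^d) — Case 2.
  Work is balanced across levels: T(n) = Θ(n^d log n) = Θ(n² log n).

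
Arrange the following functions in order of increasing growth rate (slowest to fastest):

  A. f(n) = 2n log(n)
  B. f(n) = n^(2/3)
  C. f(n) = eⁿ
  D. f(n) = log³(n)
D < B < A < C

Comparing growth rates:
D = log³(n) is O(log³ n)
B = n^(2/3) is O(n^(2/3))
A = 2n log(n) is O(n log n)
C = eⁿ is O(eⁿ)

Therefore, the order from slowest to fastest is: D < B < A < C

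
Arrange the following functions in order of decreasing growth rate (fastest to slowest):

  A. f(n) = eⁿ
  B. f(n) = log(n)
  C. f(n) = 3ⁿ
C > A > B

Comparing growth rates:
C = 3ⁿ is O(3ⁿ)
A = eⁿ is O(eⁿ)
B = log(n) is O(log n)

Therefore, the order from fastest to slowest is: C > A > B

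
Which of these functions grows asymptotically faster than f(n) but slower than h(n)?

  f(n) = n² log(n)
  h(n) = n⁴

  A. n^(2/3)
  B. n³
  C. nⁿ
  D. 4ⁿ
B

We need g(n) with n² log(n) = o(g(n)) and g(n) = o(n⁴), i.e. O(n² log n) ≺ g ≺ O(n⁴).
Check each option:
  A. n^(2/3) — O(n^(2/3)) does not grow strictly faster than f(n)
  B. n³ — O(n³) is strictly between O(n² log n) and O(n⁴) ✓
  C. nⁿ — O(nⁿ) does not grow strictly slower than h(n)
  D. 4ⁿ — O(4ⁿ) does not grow strictly slower than h(n)

Only option B (n³) lies strictly between.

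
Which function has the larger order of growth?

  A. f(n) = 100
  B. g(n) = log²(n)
B

f(n) = 100 is O(1), while g(n) = log²(n) is O(log² n).
Since O(log² n) grows faster than O(1), g(n) dominates.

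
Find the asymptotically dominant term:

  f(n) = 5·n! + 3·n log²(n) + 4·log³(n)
5·n!

Looking at each term:
  - 5·n! is O(n!)
  - 3·n log²(n) is O(n log² n)
  - 4·log³(n) is O(log³ n)

The term 5·n! (O(n!)) grows fastest and dominates all others.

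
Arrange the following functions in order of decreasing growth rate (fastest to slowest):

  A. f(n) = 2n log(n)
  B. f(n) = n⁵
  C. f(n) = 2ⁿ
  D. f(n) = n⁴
C > B > D > A

Comparing growth rates:
C = 2ⁿ is O(2ⁿ)
B = n⁵ is O(n⁵)
D = n⁴ is O(n⁴)
A = 2n log(n) is O(n log n)

Therefore, the order from fastest to slowest is: C > B > D > A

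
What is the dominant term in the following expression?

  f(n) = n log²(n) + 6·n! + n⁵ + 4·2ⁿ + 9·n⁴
6·n!

Looking at each term:
  - n log²(n) is O(n log² n)
  - 6·n! is O(n!)
  - n⁵ is O(n⁵)
  - 4·2ⁿ is O(2ⁿ)
  - 9·n⁴ is O(n⁴)

The term 6·n! (O(n!)) grows fastest and dominates all others.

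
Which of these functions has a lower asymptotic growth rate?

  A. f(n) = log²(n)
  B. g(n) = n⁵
A

f(n) = log²(n) is O(log² n), while g(n) = n⁵ is O(n⁵).
Since O(log² n) grows slower than O(n⁵), f(n) is dominated.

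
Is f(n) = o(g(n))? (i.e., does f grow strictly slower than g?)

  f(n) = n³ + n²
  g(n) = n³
False

f(n) = n³ + n² is O(n³), and g(n) = n³ is O(n³).
Since they have the same growth rate, f(n) = o(g(n)) is false.
(f = o(g) requires f to grow strictly slower, not equal.)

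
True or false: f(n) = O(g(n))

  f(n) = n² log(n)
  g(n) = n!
True

f(n) = n² log(n) is O(n² log n), and g(n) = n! is O(n!).
Since O(n² log n) ⊆ O(n!) (f grows no faster than g), f(n) = O(g(n)) is true.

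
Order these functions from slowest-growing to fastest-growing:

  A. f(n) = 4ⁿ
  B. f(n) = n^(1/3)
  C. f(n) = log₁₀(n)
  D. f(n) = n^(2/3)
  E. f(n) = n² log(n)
C < B < D < E < A

Comparing growth rates:
C = log₁₀(n) is O(log n)
B = n^(1/3) is O(n^(1/3))
D = n^(2/3) is O(n^(2/3))
E = n² log(n) is O(n² log n)
A = 4ⁿ is O(4ⁿ)

Therefore, the order from slowest to fastest is: C < B < D < E < A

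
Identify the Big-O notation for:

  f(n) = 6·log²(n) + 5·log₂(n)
O(log² n)

The dominant term in 6·log²(n) + 5·log₂(n) is 6·log²(n), which is Θ(log² n).
Lower-order terms (5·log₂(n)) are asymptotically negligible.
Constants are absorbed, so the tightest bound is O(log² n).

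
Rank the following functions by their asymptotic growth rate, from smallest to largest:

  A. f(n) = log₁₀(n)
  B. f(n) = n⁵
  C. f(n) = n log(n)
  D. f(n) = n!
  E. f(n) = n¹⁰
A < C < B < E < D

Comparing growth rates:
A = log₁₀(n) is O(log n)
C = n log(n) is O(n log n)
B = n⁵ is O(n⁵)
E = n¹⁰ is O(n¹⁰)
D = n! is O(n!)

Therefore, the order from slowest to fastest is: A < C < B < E < D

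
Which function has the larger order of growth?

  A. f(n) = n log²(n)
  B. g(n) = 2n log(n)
A

f(n) = n log²(n) is O(n log² n), while g(n) = 2n log(n) is O(n log n).
Since O(n log² n) grows faster than O(n log n), f(n) dominates.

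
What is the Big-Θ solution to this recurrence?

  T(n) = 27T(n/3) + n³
Θ(n³ log n)

Master Theorem: a = 27, b = 3, f(n) = n³.
Compute the critical exponent d = log₃(27) = 3.
Compare f(n) = Θ(n³) against n^d:
  k = 3 = d, so f(n) = Θ(n^d) — Case 2.
  Work is balanced across levels: T(n) = Θ(n^d log n) = Θ(n³ log n).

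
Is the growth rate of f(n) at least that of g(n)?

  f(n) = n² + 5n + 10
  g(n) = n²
True

f(n) = n² + 5n + 10 and g(n) = n² are both O(n²).
Big-Ω permits equal growth rates (f ≥ c·g for some c > 0), so f(n) = Ω(g(n)) is true.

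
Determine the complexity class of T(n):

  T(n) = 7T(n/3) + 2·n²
Θ(n²)

Master Theorem: a = 7, b = 3, f(n) = 2·n².
Compute the critical exponent d = log₃(7) = 1.771.
Compare f(n) = Θ(n²) against n^d:
  k = 2 > d = 1.771, so f(n) = Ω(n^(d+ε)) — Case 3.
  Regularity: a·(n/b)^2/n^2 = a/b^2 = 7/9 < 1 ✓.
  The top-level work dominates: T(n) = Θ(f(n)) = Θ(n²).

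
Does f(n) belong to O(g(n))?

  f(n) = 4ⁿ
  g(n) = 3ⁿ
False

f(n) = 4ⁿ is O(4ⁿ), and g(n) = 3ⁿ is O(3ⁿ).
Since O(4ⁿ) grows faster than O(3ⁿ), f(n) = O(g(n)) is false.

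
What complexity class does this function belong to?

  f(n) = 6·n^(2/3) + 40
O(n^(2/3))

The dominant term in 6·n^(2/3) + 40 is 6·n^(2/3), which is Θ(n^(2/3)).
Lower-order terms (40) are asymptotically negligible.
Constants are absorbed, so the tightest bound is O(n^(2/3)).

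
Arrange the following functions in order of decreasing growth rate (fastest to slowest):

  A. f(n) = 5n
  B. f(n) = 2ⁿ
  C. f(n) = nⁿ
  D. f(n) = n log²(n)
C > B > D > A

Comparing growth rates:
C = nⁿ is O(nⁿ)
B = 2ⁿ is O(2ⁿ)
D = n log²(n) is O(n log² n)
A = 5n is O(n)

Therefore, the order from fastest to slowest is: C > B > D > A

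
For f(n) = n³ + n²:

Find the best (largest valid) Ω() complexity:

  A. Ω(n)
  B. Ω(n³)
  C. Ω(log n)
B

f(n) = n³ + n² is Ω(n³).
All listed options are valid Big-Ω bounds (lower bounds),
but Ω(n³) is the tightest (largest valid bound).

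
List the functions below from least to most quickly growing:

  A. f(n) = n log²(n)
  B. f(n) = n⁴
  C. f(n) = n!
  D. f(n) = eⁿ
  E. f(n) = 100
E < A < B < D < C

Comparing growth rates:
E = 100 is O(1)
A = n log²(n) is O(n log² n)
B = n⁴ is O(n⁴)
D = eⁿ is O(eⁿ)
C = n! is O(n!)

Therefore, the order from slowest to fastest is: E < A < B < D < C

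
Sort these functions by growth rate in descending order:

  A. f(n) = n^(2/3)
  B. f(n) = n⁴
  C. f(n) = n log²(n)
B > C > A

Comparing growth rates:
B = n⁴ is O(n⁴)
C = n log²(n) is O(n log² n)
A = n^(2/3) is O(n^(2/3))

Therefore, the order from fastest to slowest is: B > C > A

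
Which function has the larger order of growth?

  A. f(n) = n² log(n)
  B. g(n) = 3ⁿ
B

f(n) = n² log(n) is O(n² log n), while g(n) = 3ⁿ is O(3ⁿ).
Since O(3ⁿ) grows faster than O(n² log n), g(n) dominates.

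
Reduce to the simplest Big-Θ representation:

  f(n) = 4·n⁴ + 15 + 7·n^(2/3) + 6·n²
Θ(n⁴)

Order the terms by growth rate: 15 ≺ 7·n^(2/3) ≺ 6·n² ≺ 4·n⁴.
The fastest-growing term 4·n⁴ dominates as n → ∞; dropping its constant factor gives Θ(n⁴).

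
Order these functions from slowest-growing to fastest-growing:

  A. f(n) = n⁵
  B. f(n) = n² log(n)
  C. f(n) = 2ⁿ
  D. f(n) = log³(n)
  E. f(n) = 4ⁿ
D < B < A < C < E

Comparing growth rates:
D = log³(n) is O(log³ n)
B = n² log(n) is O(n² log n)
A = n⁵ is O(n⁵)
C = 2ⁿ is O(2ⁿ)
E = 4ⁿ is O(4ⁿ)

Therefore, the order from slowest to fastest is: D < B < A < C < E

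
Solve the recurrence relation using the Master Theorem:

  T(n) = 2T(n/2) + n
Θ(n log n)

Master Theorem: a = 2, b = 2, f(n) = n.
Compute the critical exponent d = log₂(2) = 1.
Compare f(n) = Θ(n) against n^d:
  k = 1 = d, so f(n) = Θ(n^d) — Case 2.
  Work is balanced across levels: T(n) = Θ(n^d log n) = Θ(n log n).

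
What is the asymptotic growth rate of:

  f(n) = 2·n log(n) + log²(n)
Θ(n log n)

Order the terms by growth rate: log²(n) ≺ 2·n log(n).
The fastest-growing term 2·n log(n) dominates as n → ∞; dropping its constant factor gives Θ(n log n).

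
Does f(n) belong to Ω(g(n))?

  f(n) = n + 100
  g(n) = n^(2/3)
True

f(n) = n + 100 is O(n), and g(n) = n^(2/3) is O(n^(2/3)).
Since O(n) grows at least as fast as O(n^(2/3)), f(n) = Ω(g(n)) is true.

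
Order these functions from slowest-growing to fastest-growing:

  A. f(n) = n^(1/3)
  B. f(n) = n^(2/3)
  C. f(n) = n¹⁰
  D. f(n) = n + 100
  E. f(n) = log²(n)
E < A < B < D < C

Comparing growth rates:
E = log²(n) is O(log² n)
A = n^(1/3) is O(n^(1/3))
B = n^(2/3) is O(n^(2/3))
D = n + 100 is O(n)
C = n¹⁰ is O(n¹⁰)

Therefore, the order from slowest to fastest is: E < A < B < D < C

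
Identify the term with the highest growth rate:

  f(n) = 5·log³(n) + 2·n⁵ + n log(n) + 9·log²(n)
2·n⁵

Looking at each term:
  - 5·log³(n) is O(log³ n)
  - 2·n⁵ is O(n⁵)
  - n log(n) is O(n log n)
  - 9·log²(n) is O(log² n)

The term 2·n⁵ (O(n⁵)) grows fastest and dominates all others.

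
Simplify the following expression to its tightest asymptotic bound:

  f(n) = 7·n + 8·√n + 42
Θ(n)

Order the terms by growth rate: 42 ≺ 8·√n ≺ 7·n.
The fastest-growing term 7·n dominates as n → ∞; dropping its constant factor gives Θ(n).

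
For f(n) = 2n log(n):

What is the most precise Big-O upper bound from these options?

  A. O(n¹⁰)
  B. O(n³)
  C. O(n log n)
C

f(n) = 2n log(n) is O(n log n).
All listed options are valid Big-O bounds (upper bounds),
but O(n log n) is the tightest (smallest valid bound).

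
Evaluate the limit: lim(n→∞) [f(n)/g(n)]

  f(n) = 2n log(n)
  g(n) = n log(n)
2

Since 2n log(n) and n log(n) have the same growth rate (O(n log n)),
the ratio converges to a constant: 2.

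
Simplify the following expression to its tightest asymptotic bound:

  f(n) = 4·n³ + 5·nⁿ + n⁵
Θ(nⁿ)

Order the terms by growth rate: 4·n³ ≺ n⁵ ≺ 5·nⁿ.
The fastest-growing term 5·nⁿ dominates as n → ∞; dropping its constant factor gives Θ(nⁿ).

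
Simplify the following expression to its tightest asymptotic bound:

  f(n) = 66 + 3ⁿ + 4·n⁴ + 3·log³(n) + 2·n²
Θ(3ⁿ)

Order the terms by growth rate: 66 ≺ 3·log³(n) ≺ 2·n² ≺ 4·n⁴ ≺ 3ⁿ.
The fastest-growing term 3ⁿ dominates as n → ∞; dropping its constant factor gives Θ(3ⁿ).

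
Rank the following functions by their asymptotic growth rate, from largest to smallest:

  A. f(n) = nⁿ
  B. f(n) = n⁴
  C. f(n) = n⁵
A > C > B

Comparing growth rates:
A = nⁿ is O(nⁿ)
C = n⁵ is O(n⁵)
B = n⁴ is O(n⁴)

Therefore, the order from fastest to slowest is: A > C > B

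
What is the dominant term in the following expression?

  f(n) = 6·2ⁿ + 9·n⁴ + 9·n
6·2ⁿ

Looking at each term:
  - 6·2ⁿ is O(2ⁿ)
  - 9·n⁴ is O(n⁴)
  - 9·n is O(n)

The term 6·2ⁿ (O(2ⁿ)) grows fastest and dominates all others.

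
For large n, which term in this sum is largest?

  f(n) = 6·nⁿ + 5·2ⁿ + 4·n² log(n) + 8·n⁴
6·nⁿ

Looking at each term:
  - 6·nⁿ is O(nⁿ)
  - 5·2ⁿ is O(2ⁿ)
  - 4·n² log(n) is O(n² log n)
  - 8·n⁴ is O(n⁴)

The term 6·nⁿ (O(nⁿ)) grows fastest and dominates all others.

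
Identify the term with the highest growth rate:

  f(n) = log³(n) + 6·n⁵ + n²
6·n⁵

Looking at each term:
  - log³(n) is O(log³ n)
  - 6·n⁵ is O(n⁵)
  - n² is O(n²)

The term 6·n⁵ (O(n⁵)) grows fastest and dominates all others.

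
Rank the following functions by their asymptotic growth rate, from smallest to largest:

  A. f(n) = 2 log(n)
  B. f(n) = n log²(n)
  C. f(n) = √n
A < C < B

Comparing growth rates:
A = 2 log(n) is O(log n)
C = √n is O(√n)
B = n log²(n) is O(n log² n)

Therefore, the order from slowest to fastest is: A < C < B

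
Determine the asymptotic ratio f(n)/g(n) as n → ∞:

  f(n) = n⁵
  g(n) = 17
∞

Since n⁵ (O(n⁵)) grows faster than 17 (O(1)),
the ratio f(n)/g(n) → ∞ as n → ∞.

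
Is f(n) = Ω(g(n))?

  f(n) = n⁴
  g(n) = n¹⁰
False

f(n) = n⁴ is O(n⁴), and g(n) = n¹⁰ is O(n¹⁰).
Since O(n⁴) grows slower than O(n¹⁰), f(n) = Ω(g(n)) is false.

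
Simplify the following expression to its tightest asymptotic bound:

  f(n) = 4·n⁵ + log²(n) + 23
Θ(n⁵)

Order the terms by growth rate: 23 ≺ log²(n) ≺ 4·n⁵.
The fastest-growing term 4·n⁵ dominates as n → ∞; dropping its constant factor gives Θ(n⁵).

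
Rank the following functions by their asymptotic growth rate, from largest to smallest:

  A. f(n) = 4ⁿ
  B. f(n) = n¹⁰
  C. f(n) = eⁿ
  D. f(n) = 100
A > C > B > D

Comparing growth rates:
A = 4ⁿ is O(4ⁿ)
C = eⁿ is O(eⁿ)
B = n¹⁰ is O(n¹⁰)
D = 100 is O(1)

Therefore, the order from fastest to slowest is: A > C > B > D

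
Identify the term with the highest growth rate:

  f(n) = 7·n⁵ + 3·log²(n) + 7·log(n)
7·n⁵

Looking at each term:
  - 7·n⁵ is O(n⁵)
  - 3·log²(n) is O(log² n)
  - 7·log(n) is O(log n)

The term 7·n⁵ (O(n⁵)) grows fastest and dominates all others.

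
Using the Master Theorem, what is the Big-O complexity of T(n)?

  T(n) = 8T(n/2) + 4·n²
Θ(n³)

Master Theorem: a = 8, b = 2, f(n) = 4·n².
Compute the critical exponent d = log₂(8) = 3.
Compare f(n) = Θ(n²) against n^d:
  k = 2 < d = 3, so f(n) = O(n^(d-ε)) — Case 1.
  The recursion cost dominates: T(n) = Θ(n^d) = Θ(n³).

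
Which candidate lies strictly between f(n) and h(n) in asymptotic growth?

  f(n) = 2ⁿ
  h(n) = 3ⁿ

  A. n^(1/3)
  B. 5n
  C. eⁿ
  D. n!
C

We need g(n) with 2ⁿ = o(g(n)) and g(n) = o(3ⁿ), i.e. O(2ⁿ) ≺ g ≺ O(3ⁿ).
Check each option:
  A. n^(1/3) — O(n^(1/3)) does not grow strictly faster than f(n)
  B. 5n — O(n) does not grow strictly faster than f(n)
  C. eⁿ — O(eⁿ) is strictly between O(2ⁿ) and O(3ⁿ) ✓
  D. n! — O(n!) does not grow strictly slower than h(n)

Only option C (eⁿ) lies strictly between.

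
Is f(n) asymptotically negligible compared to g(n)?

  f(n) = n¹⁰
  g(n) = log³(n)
False

f(n) = n¹⁰ is O(n¹⁰), and g(n) = log³(n) is O(log³ n).
Since O(n¹⁰) grows faster than or equal to O(log³ n), f(n) = o(g(n)) is false.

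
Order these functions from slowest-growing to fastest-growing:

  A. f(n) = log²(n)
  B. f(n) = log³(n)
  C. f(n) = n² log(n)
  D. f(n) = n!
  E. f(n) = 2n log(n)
A < B < E < C < D

Comparing growth rates:
A = log²(n) is O(log² n)
B = log³(n) is O(log³ n)
E = 2n log(n) is O(n log n)
C = n² log(n) is O(n² log n)
D = n! is O(n!)

Therefore, the order from slowest to fastest is: A < B < E < C < D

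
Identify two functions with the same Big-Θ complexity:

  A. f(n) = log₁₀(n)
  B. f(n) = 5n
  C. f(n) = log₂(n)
A and C

Examining each function:
  A. log₁₀(n) is O(log n)
  B. 5n is O(n)
  C. log₂(n) is O(log n)

Functions A and C both have the same complexity class.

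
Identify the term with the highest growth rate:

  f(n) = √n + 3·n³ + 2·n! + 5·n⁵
2·n!

Looking at each term:
  - √n is O(√n)
  - 3·n³ is O(n³)
  - 2·n! is O(n!)
  - 5·n⁵ is O(n⁵)

The term 2·n! (O(n!)) grows fastest and dominates all others.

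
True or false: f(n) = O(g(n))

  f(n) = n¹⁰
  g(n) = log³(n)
False

f(n) = n¹⁰ is O(n¹⁰), and g(n) = log³(n) is O(log³ n).
Since O(n¹⁰) grows faster than O(log³ n), f(n) = O(g(n)) is false.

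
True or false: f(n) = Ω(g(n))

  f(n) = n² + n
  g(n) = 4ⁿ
False

f(n) = n² + n is O(n²), and g(n) = 4ⁿ is O(4ⁿ).
Since O(n²) grows slower than O(4ⁿ), f(n) = Ω(g(n)) is false.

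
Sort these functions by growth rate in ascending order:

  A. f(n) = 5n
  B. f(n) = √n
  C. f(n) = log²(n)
C < B < A

Comparing growth rates:
C = log²(n) is O(log² n)
B = √n is O(√n)
A = 5n is O(n)

Therefore, the order from slowest to fastest is: C < B < A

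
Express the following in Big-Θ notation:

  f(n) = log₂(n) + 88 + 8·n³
Θ(n³)

Order the terms by growth rate: 88 ≺ log₂(n) ≺ 8·n³.
The fastest-growing term 8·n³ dominates as n → ∞; dropping its constant factor gives Θ(n³).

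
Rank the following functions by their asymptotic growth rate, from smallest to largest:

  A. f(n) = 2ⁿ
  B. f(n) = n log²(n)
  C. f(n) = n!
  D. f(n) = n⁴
B < D < A < C

Comparing growth rates:
B = n log²(n) is O(n log² n)
D = n⁴ is O(n⁴)
A = 2ⁿ is O(2ⁿ)
C = n! is O(n!)

Therefore, the order from slowest to fastest is: B < D < A < C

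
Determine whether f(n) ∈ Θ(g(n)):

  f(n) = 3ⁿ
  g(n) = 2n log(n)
False

f(n) = 3ⁿ is O(3ⁿ), and g(n) = 2n log(n) is O(n log n).
Since they have different growth rates, f(n) = Θ(g(n)) is false.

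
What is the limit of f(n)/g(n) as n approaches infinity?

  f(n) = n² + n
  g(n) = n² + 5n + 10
1

Since n² + n and n² + 5n + 10 have the same growth rate (O(n²)),
the ratio converges to a constant: 1.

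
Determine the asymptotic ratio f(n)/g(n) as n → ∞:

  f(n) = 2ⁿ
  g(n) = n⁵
∞

Since 2ⁿ (O(2ⁿ)) grows faster than n⁵ (O(n⁵)),
the ratio f(n)/g(n) → ∞ as n → ∞.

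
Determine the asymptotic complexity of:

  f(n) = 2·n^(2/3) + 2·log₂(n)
O(n^(2/3))

The dominant term in 2·n^(2/3) + 2·log₂(n) is 2·n^(2/3), which is Θ(n^(2/3)).
Lower-order terms (2·log₂(n)) are asymptotically negligible.
Constants are absorbed, so the tightest bound is O(n^(2/3)).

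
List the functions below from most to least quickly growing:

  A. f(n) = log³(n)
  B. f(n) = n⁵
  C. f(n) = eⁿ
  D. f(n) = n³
C > B > D > A

Comparing growth rates:
C = eⁿ is O(eⁿ)
B = n⁵ is O(n⁵)
D = n³ is O(n³)
A = log³(n) is O(log³ n)

Therefore, the order from fastest to slowest is: C > B > D > A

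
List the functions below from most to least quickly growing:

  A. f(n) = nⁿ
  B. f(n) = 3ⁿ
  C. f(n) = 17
A > B > C

Comparing growth rates:
A = nⁿ is O(nⁿ)
B = 3ⁿ is O(3ⁿ)
C = 17 is O(1)

Therefore, the order from fastest to slowest is: A > B > C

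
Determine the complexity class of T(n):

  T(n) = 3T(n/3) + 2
Θ(n)

Master Theorem: a = 3, b = 3, f(n) = 2.
Compute the critical exponent d = log₃(3) = 1.
Compare f(n) = Θ(1) against n^d:
  k = 0 < d = 1, so f(n) = O(n^(d-ε)) — Case 1.
  The recursion cost dominates: T(n) = Θ(n^d) = Θ(n).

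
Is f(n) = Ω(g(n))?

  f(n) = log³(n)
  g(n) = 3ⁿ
False

f(n) = log³(n) is O(log³ n), and g(n) = 3ⁿ is O(3ⁿ).
Since O(log³ n) grows slower than O(3ⁿ), f(n) = Ω(g(n)) is false.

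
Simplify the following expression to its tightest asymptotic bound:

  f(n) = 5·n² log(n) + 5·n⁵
Θ(n⁵)

Order the terms by growth rate: 5·n² log(n) ≺ 5·n⁵.
The fastest-growing term 5·n⁵ dominates as n → ∞; dropping its constant factor gives Θ(n⁵).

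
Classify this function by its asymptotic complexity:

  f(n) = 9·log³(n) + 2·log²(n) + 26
O(log³ n)

The dominant term in 9·log³(n) + 2·log²(n) + 26 is 9·log³(n), which is Θ(log³ n).
Lower-order terms (2·log²(n), 26) are asymptotically negligible.
Constants are absorbed, so the tightest bound is O(log³ n).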